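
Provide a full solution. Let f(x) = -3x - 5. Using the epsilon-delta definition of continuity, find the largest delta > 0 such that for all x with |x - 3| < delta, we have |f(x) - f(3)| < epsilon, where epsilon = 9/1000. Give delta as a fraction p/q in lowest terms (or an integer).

We compute f(3) = -3*(3) - 5 = -14.
|f(x) - f(3)| = |-3x - 5 - (-14)| = |-3(x - 3)| = 3|x - 3|.
We need 3|x - 3| < 9/1000, i.e. |x - 3| < 9/1000 / 3 = 3/1000.
So any delta <= 3/1000 works. Conversely, if delta > 3/1000, then x = 3 + 3/1000 satisfies |x - 3| = 3/1000 < delta but |f(x) - f(3)| = 3 * 3/1000 = 9/1000, which is not < 9/1000; so no larger delta works.
Hence the largest such delta is 3/1000.

3/1000


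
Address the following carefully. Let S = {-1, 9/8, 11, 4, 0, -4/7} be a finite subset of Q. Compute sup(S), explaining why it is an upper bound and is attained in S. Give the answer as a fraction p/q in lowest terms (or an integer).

S is finite, so sup(S) = max(S).
Sorted decreasing:
11, 4, 9/8, 0, -4/7, -1
The extremum is 11.
For every x in S, x <= 11. And 11 is in S, so it is attained.
Therefore sup(S) = 11.

11


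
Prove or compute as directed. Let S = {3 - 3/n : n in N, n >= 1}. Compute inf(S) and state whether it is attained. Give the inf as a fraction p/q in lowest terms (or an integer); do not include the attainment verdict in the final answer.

Analysis:
- Values: 0, 3/2, 2, 9/4, ... strictly increasing.
- Minimum is 0 (n=1); inf = 0 (attained).
- 3 - 3/n -> 3 from below; sup = 3, not attained.
Conclusion: inf(S) = 0, attained in S.

0


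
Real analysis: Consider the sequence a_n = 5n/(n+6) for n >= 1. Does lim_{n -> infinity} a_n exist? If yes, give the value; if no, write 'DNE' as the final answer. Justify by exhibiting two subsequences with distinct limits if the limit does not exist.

Examine the behaviour of a_n along subsequences.
Even-n subsequence a_{2k} = 5(2k)/(2k+6) -> 5. Odd-n subsequence a_{2k+1} = 5(2k+1)/(2k+7) -> 5. Both tend to 5, which suggests the limit is 5; verify directly.
|a_n - 5| = |5n - 5(n+6)| / (n+6) = 30/(n+6) < 30/n for every n >= 1.
Given epsilon > 0, choose a positive integer N > 30/epsilon. Then for all n >= N, |a_n - 5| < 30/n <= 30/N < epsilon.
So by the definition of the limit, lim a_n exists and equals 5.

5


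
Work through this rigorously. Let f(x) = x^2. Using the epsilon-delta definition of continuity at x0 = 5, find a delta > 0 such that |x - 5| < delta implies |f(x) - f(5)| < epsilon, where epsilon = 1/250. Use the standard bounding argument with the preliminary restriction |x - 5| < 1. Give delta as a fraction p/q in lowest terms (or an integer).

Factor: |x^2 - (5)^2| = |x - 5| * |x + 5|.
Impose |x - 5| < 1 first. Then |x + 5| = |(x - 5) + 2*(5)| <= |x - 5| + 2*|5| < 1 + 10 = 11.
So |x^2 - (5)^2| < delta * 11.
We need delta * 11 <= 1/250, i.e. delta <= 1/250/11 = 1/2750.
Since 1/2750 < 1, this is tighter than 1; take delta = 1/2750.
So delta = 1/2750 works.

1/2750


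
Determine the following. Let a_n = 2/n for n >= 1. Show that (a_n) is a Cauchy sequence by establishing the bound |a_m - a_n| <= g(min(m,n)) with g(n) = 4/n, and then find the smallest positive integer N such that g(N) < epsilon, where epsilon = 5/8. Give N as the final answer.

For any m, n >= 1, by the triangle inequality:
|a_m - a_n| = |2/m - 2/n| <= 2*1/m + 2*1/n <= 4/min(m,n).
So g(n) = 4/n bounds the Cauchy difference. Since g(n) -> 0, (a_n) is Cauchy.
Now solve g(N) < 5/8: 4/N < 5/8 <=> N > 4 / (5/8) = 32/5.
The smallest integer strictly greater than 32/5 is N = 7.
Check: g(7) = 4/7 = 4/7 < 5/8; g(6) = 2/3 >= 5/8. So N = 7.

7


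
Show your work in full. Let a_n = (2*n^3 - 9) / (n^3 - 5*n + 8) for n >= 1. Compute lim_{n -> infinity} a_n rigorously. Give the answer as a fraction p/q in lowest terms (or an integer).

Divide numerator and denominator by n^3, the highest power:
numerator / n^3 = 2 - 9/n^3
denominator / n^3 = 1 - 5/n^2 + 8/n^3
As n -> infinity, all terms of the form c/n^k (k >= 1) tend to 0.
So numerator / n^3 -> 2 and denominator / n^3 -> 1.
Therefore lim a_n = 2.

2


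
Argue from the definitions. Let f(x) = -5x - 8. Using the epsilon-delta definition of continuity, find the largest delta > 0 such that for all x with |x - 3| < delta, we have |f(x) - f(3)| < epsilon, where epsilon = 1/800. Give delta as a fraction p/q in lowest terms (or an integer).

We compute f(3) = -5*(3) - 8 = -23.
|f(x) - f(3)| = |-5x - 8 - (-23)| = |-5(x - 3)| = 5|x - 3|.
We need 5|x - 3| < 1/800, i.e. |x - 3| < 1/800 / 5 = 1/4000.
So any delta <= 1/4000 works. Conversely, if delta > 1/4000, then x = 3 + 1/4000 satisfies |x - 3| = 1/4000 < delta but |f(x) - f(3)| = 5 * 1/4000 = 1/800, which is not < 1/800; so no larger delta works.
Hence the largest such delta is 1/4000.

1/4000


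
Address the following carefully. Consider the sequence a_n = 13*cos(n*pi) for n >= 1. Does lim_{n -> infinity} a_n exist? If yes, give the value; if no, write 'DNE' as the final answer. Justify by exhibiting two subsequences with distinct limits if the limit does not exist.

Examine the behaviour of a_n along subsequences.
cos(n*pi) = (-1)^n, so a_n = 13*(-1)^n. a_{2k} = 13 -> 13. a_{2k+1} = -13 -> -13.
Since these two subsequential limits are 13 and -13, distinct, the full sequence cannot converge (a convergent sequence has all subsequences tending to the same limit). So lim a_n does not exist.

DNE


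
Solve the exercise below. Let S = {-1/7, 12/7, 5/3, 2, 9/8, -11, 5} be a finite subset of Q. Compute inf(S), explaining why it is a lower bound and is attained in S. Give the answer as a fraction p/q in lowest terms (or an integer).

S is finite, so inf(S) = min(S).
Sorted increasing:
-11, -1/7, 9/8, 5/3, 12/7, 2, 5
The extremum is -11.
For every x in S, x >= -11. And -11 is in S, so it is attained.
Therefore inf(S) = -11.

-11


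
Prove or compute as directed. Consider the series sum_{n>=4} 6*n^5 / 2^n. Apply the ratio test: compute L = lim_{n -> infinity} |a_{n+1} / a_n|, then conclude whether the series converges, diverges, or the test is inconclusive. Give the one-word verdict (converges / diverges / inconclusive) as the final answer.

Let a_n denote the general term. Form the ratio a_{n+1}/a_n and simplify:
a_{n+1}/a_n = (n + 1)^5/(2*n^5)
Take the limit as n -> infinity: L = 1/2.
Since L = 1/2 < 1, the ratio test implies the series converges.

converges


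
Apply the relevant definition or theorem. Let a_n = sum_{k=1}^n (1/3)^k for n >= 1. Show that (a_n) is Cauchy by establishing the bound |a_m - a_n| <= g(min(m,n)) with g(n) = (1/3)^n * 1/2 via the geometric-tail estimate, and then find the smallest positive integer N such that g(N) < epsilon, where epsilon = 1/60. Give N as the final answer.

For m > n >= 1: |a_m - a_n| = sum_{k=n+1}^m (1/3)^k < sum_{k=n+1}^infinity (1/3)^k = (1/3)^(n+1) / (1 - 1/3) = (1/3)^n * (1/3) * (3/2) = (1/3)^n * 1/2.
So g(n) = (1/3)^n / 2. Since g(n) -> 0, (a_n) is Cauchy.
Now solve g(N) < 1/60: (1/3)^N / 2 < 1/60 <=> 3^N > 1 / (2 * 1/60) = 30.
Check powers of 3: 3^3 = 27 <= 30, 3^4 = 81 > 30.
So the smallest such N is 4. Check: g(4) = 1/(2 * 81) = 1/162 < 1/60.

4


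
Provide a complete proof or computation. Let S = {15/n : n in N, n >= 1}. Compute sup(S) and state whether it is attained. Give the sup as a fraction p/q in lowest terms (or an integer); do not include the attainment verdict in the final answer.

Analysis:
- Values: 15, 15/2, 5, 15/4, ... strictly decreasing.
- The maximum is 15 (n=1); sup = 15 (attained).
- The set is bounded below by 0; 15/n -> 0 so 0 is the greatest lower bound.
- 0 is not in the set, so inf = 0 is not attained.
Conclusion: sup(S) = 15, attained in S.

15


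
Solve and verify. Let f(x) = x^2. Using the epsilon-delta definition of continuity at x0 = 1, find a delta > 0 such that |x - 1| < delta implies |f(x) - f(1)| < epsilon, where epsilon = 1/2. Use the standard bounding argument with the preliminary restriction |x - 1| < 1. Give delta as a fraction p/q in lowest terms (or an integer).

Factor: |x^2 - (1)^2| = |x - 1| * |x + 1|.
Impose |x - 1| < 1 first. Then |x + 1| = |(x - 1) + 2*(1)| <= |x - 1| + 2*|1| < 1 + 2 = 3.
So |x^2 - (1)^2| < delta * 3.
We need delta * 3 <= 1/2, i.e. delta <= 1/2/3 = 1/6.
Since 1/6 < 1, this is tighter than 1; take delta = 1/6.
So delta = 1/6 works.

1/6


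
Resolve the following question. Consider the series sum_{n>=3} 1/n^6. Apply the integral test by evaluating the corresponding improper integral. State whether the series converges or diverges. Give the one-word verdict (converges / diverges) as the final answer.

Let f(x) = x^(-6). Then f is positive, continuous, and decreasing on [3, infinity), so the integral test applies.
Compute the improper integral int_{3}^infinity f(x) dx:
  antiderivative F(x) = -1/(5*x^5).
  As x -> infinity, F(x) -> 0 (since p = 6 > 1).
  So int = F(infinity) - F(3) = 0 - (-1/1215) = 1/1215.
  Finite, so by the integral test, the series converges.

converges


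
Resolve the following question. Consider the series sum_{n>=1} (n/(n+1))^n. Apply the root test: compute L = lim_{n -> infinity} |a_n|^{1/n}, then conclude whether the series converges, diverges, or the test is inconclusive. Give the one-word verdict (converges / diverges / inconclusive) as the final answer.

Let a_n denote the general term. Form |a_n|^(1/n) and simplify:
|a_n|^(1/n) = n/(n + 1)
Take the limit as n -> infinity: L = 1.
Since L = 1, the root test is inconclusive. (In fact a_n = (n/(n+1))^n -> e^(-1) != 0, so the nth-term test shows divergence; but the root test itself gives no conclusion.)

inconclusive


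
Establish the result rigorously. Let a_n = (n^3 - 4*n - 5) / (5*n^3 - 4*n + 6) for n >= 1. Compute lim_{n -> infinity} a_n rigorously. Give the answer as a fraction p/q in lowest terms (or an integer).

Divide numerator and denominator by n^3, the highest power:
numerator / n^3 = 1 - 4/n^2 - 5/n^3
denominator / n^3 = 5 - 4/n^2 + 6/n^3
As n -> infinity, all terms of the form c/n^k (k >= 1) tend to 0.
So numerator / n^3 -> 1 and denominator / n^3 -> 5.
Therefore lim a_n = 1/5.

1/5


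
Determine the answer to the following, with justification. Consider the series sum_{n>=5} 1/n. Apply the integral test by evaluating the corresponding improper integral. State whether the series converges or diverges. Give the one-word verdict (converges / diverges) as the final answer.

Let f(x) = 1/x. Then f is positive, continuous, and decreasing on [5, infinity), so the integral test applies.
Compute the improper integral int_{5}^infinity f(x) dx:
  antiderivative F(x) = log(x).
  As x -> infinity, log(x) -> infinity.
  So int = infinity - log(5) = infinity. By the integral test, the series diverges.

diverges


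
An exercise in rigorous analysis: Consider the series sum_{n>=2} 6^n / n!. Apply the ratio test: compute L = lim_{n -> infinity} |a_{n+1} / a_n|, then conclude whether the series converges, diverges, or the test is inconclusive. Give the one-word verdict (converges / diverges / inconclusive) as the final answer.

Let a_n denote the general term. Form the ratio a_{n+1}/a_n and simplify:
a_{n+1}/a_n = 6/(n + 1)
Take the limit as n -> infinity: L = 0.
Since L = 0 < 1, the ratio test implies the series converges.

converges


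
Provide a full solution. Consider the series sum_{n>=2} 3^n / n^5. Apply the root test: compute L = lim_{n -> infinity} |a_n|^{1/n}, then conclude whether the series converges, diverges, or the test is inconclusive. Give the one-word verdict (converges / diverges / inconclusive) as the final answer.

Let a_n denote the general term. Form |a_n|^(1/n) and simplify:
|a_n|^(1/n) = 3/n^(5/n)
Take the limit as n -> infinity: L = 3.
Since L = 3 > 1, the root test implies divergence.

diverges


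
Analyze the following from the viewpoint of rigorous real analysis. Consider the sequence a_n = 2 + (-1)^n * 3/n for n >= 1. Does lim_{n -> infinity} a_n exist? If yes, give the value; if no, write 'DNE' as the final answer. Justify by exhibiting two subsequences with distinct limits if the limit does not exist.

Examine the behaviour of a_n along subsequences.
Even-n subsequence a_{2k} = 2 + 3/(2k) -> 2. Odd-n subsequence a_{2k+1} = 2 - 3/(2k+1) -> 2. Both tend to 2, which suggests the limit is 2; verify directly.
|a_n - 2| = |(-1)^n * 3/n| = 3/n for every n >= 1.
Given epsilon > 0, choose a positive integer N > 3/epsilon. Then for all n >= N, |a_n - 2| = 3/n <= 3/N < epsilon.
So by the definition of the limit, lim a_n exists and equals 2.

2


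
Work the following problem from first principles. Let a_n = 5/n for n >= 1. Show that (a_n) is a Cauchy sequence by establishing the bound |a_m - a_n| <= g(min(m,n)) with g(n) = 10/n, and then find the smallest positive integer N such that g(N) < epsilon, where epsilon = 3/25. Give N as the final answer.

For any m, n >= 1, by the triangle inequality:
|a_m - a_n| = |5/m - 5/n| <= 5*1/m + 5*1/n <= 10/min(m,n).
So g(n) = 10/n bounds the Cauchy difference. Since g(n) -> 0, (a_n) is Cauchy.
Now solve g(N) < 3/25: 10/N < 3/25 <=> N > 10 / (3/25) = 250/3.
The smallest integer strictly greater than 250/3 is N = 84.
Check: g(84) = 10/84 = 5/42 < 3/25; g(83) = 10/83 >= 3/25. So N = 84.

84


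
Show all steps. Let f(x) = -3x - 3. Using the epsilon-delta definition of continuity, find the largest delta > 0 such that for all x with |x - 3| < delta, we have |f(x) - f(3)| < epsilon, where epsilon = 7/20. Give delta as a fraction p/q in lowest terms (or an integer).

We compute f(3) = -3*(3) - 3 = -12.
|f(x) - f(3)| = |-3x - 3 - (-12)| = |-3(x - 3)| = 3|x - 3|.
We need 3|x - 3| < 7/20, i.e. |x - 3| < 7/20 / 3 = 7/60.
So any delta <= 7/60 works. Conversely, if delta > 7/60, then x = 3 + 7/60 satisfies |x - 3| = 7/60 < delta but |f(x) - f(3)| = 3 * 7/60 = 7/20, which is not < 7/20; so no larger delta works.
Hence the largest such delta is 7/60.

7/60


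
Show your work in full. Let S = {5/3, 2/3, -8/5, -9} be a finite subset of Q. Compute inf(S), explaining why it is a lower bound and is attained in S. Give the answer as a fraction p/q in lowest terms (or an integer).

S is finite, so inf(S) = min(S).
Sorted increasing:
-9, -8/5, 2/3, 5/3
The extremum is -9.
For every x in S, x >= -9. And -9 is in S, so it is attained.
Therefore inf(S) = -9.

-9


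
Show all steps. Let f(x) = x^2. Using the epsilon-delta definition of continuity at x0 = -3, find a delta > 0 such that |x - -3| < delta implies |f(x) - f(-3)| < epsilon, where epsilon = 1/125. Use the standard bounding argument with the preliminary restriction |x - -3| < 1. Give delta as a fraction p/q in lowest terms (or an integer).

Factor: |x^2 - (-3)^2| = |x - -3| * |x + -3|.
Impose |x - -3| < 1 first. Then |x + -3| = |(x - -3) + 2*(-3)| <= |x - -3| + 2*|-3| < 1 + 6 = 7.
So |x^2 - (-3)^2| < delta * 7.
We need delta * 7 <= 1/125, i.e. delta <= 1/125/7 = 1/875.
Since 1/875 < 1, this is tighter than 1; take delta = 1/875.
So delta = 1/875 works.

1/875


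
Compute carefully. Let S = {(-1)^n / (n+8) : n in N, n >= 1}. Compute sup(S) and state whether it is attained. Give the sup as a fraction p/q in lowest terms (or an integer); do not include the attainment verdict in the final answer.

Analysis:
- Values: -1/9, 1/10, -1/11, 1/12, -1/13, ...
- Positive terms (even n): 1/(2+8), 1/(4+8), ... decreasing -> max = 1/10 (n=2).
- Negative terms (odd n): -1/(1+8), -1/(3+8), ... increasing -> min = -1/9 (n=1).
- So sup = 1/10 (attained at n=2); inf = -1/9 (attained at n=1).
Conclusion: sup(S) = 1/10, attained in S.

1/10


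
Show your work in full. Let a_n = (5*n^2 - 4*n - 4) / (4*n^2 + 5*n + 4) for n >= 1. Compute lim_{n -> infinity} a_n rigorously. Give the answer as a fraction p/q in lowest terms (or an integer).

Divide numerator and denominator by n^2, the highest power:
numerator / n^2 = 5 - 4/n - 4/n^2
denominator / n^2 = 4 + 5/n + 4/n^2
As n -> infinity, all terms of the form c/n^k (k >= 1) tend to 0.
So numerator / n^2 -> 5 and denominator / n^2 -> 4.
Therefore lim a_n = 5/4.

5/4


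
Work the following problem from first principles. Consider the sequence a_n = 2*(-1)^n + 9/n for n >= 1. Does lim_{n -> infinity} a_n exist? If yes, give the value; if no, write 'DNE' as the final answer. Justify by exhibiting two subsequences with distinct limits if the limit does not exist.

Examine the behaviour of a_n along subsequences.
a_{2k} = 2 + 9/(2k) -> 2. a_{2k+1} = -2 + 9/(2k+1) -> -2.
Since these two subsequential limits are 2 and -2, distinct, the full sequence cannot converge (a convergent sequence has all subsequences tending to the same limit). So lim a_n does not exist.

DNE


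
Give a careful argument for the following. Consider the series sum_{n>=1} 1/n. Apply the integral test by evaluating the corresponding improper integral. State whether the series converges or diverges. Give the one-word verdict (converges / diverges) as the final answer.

Let f(x) = 1/x. Then f is positive, continuous, and decreasing on [1, infinity), so the integral test applies.
Compute the improper integral int_{1}^infinity f(x) dx:
  antiderivative F(x) = log(x).
  As x -> infinity, log(x) -> infinity.
  So int = infinity - log(1) = infinity. By the integral test, the series diverges.

diverges


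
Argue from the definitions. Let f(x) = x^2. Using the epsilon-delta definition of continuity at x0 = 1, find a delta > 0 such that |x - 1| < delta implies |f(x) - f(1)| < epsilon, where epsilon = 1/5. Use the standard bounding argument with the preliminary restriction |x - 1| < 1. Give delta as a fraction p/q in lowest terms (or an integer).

Factor: |x^2 - (1)^2| = |x - 1| * |x + 1|.
Impose |x - 1| < 1 first. Then |x + 1| = |(x - 1) + 2*(1)| <= |x - 1| + 2*|1| < 1 + 2 = 3.
So |x^2 - (1)^2| < delta * 3.
We need delta * 3 <= 1/5, i.e. delta <= 1/5/3 = 1/15.
Since 1/15 < 1, this is tighter than 1; take delta = 1/15.
So delta = 1/15 works.

1/15


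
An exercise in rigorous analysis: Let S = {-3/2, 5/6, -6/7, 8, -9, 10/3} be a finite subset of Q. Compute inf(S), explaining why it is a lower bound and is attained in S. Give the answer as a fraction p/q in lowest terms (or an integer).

S is finite, so inf(S) = min(S).
Sorted increasing:
-9, -3/2, -6/7, 5/6, 10/3, 8
The extremum is -9.
For every x in S, x >= -9. And -9 is in S, so it is attained.
Therefore inf(S) = -9.

-9


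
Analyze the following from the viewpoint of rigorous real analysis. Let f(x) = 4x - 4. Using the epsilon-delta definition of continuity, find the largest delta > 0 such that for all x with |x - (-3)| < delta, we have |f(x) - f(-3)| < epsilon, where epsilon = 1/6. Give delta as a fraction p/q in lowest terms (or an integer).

We compute f(-3) = 4*(-3) - 4 = -16.
|f(x) - f(-3)| = |4x - 4 - (-16)| = |4(x - (-3))| = 4|x - (-3)|.
We need 4|x - (-3)| < 1/6, i.e. |x - (-3)| < 1/6 / 4 = 1/24.
So any delta <= 1/24 works. Conversely, if delta > 1/24, then x = -3 + 1/24 satisfies |x - (-3)| = 1/24 < delta but |f(x) - f(-3)| = 4 * 1/24 = 1/6, which is not < 1/6; so no larger delta works.
Hence the largest such delta is 1/24.

1/24


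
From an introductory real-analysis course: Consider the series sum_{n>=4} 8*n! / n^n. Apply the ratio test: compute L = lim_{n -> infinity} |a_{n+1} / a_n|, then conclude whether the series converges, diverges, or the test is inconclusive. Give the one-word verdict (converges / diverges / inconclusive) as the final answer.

Let a_n denote the general term. Form the ratio a_{n+1}/a_n and simplify:
a_{n+1}/a_n = (n/(n + 1))^n
Take the limit as n -> infinity: L = exp(-1).
Since L = exp(-1) < 1, the ratio test implies the series converges.

converges


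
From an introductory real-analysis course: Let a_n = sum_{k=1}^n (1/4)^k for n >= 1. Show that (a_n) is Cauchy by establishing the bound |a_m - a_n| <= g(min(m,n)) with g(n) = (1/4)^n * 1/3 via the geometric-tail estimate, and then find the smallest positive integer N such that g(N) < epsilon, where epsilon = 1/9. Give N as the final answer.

For m > n >= 1: |a_m - a_n| = sum_{k=n+1}^m (1/4)^k < sum_{k=n+1}^infinity (1/4)^k = (1/4)^(n+1) / (1 - 1/4) = (1/4)^n * (1/4) * (4/3) = (1/4)^n * 1/3.
So g(n) = (1/4)^n / 3. Since g(n) -> 0, (a_n) is Cauchy.
Now solve g(N) < 1/9: (1/4)^N / 3 < 1/9 <=> 4^N > 1 / (3 * 1/9) = 3.
Check powers of 4: 4^0 = 1 <= 3, 4^1 = 4 > 3.
So the smallest such N is 1. Check: g(1) = 1/(3 * 4) = 1/12 < 1/9.

1


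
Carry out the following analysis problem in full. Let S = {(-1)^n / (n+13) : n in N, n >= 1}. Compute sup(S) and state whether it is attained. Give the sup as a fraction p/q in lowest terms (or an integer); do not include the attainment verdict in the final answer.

Analysis:
- Values: -1/14, 1/15, -1/16, 1/17, -1/18, ...
- Positive terms (even n): 1/(2+13), 1/(4+13), ... decreasing -> max = 1/15 (n=2).
- Negative terms (odd n): -1/(1+13), -1/(3+13), ... increasing -> min = -1/14 (n=1).
- So sup = 1/15 (attained at n=2); inf = -1/14 (attained at n=1).
Conclusion: sup(S) = 1/15, attained in S.

1/15


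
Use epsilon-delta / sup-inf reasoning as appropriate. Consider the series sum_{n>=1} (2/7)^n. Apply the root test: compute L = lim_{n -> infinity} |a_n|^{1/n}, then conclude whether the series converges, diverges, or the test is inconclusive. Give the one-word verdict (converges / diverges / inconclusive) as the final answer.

Let a_n denote the general term. Form |a_n|^(1/n) and simplify:
|a_n|^(1/n) = 2/7
Take the limit as n -> infinity: L = 2/7.
Since L = 2/7 < 1, the root test implies convergence.

converges


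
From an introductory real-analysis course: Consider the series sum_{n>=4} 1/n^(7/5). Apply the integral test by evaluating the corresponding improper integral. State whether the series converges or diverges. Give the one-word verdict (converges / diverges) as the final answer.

Let f(x) = x^(-7/5). Then f is positive, continuous, and decreasing on [4, infinity), so the integral test applies.
Compute the improper integral int_{4}^infinity f(x) dx:
  antiderivative F(x) = -5/(2*x^(2/5)).
  As x -> infinity, F(x) -> 0 (since p = 7/5 > 1).
  So int = F(infinity) - F(4) = 0 - (-5*2^(1/5)/4) = 5*2^(1/5)/4.
  Finite, so by the integral test, the series converges.

converges


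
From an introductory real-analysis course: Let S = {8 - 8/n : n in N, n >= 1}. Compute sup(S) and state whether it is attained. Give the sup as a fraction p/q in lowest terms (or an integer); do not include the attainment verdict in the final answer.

Analysis:
- Values: 0, 4, 16/3, 6, ... strictly increasing.
- Minimum is 0 (n=1); inf = 0 (attained).
- 8 - 8/n -> 8 from below; sup = 8, not attained.
Conclusion: sup(S) = 8, not attained in S.

8


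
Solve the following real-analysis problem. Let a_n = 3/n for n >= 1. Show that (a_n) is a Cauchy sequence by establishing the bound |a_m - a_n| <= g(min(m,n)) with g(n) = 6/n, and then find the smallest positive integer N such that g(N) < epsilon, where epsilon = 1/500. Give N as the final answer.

For any m, n >= 1, by the triangle inequality:
|a_m - a_n| = |3/m - 3/n| <= 3*1/m + 3*1/n <= 6/min(m,n).
So g(n) = 6/n bounds the Cauchy difference. Since g(n) -> 0, (a_n) is Cauchy.
Now solve g(N) < 1/500: 6/N < 1/500 <=> N > 6 / (1/500) = 3000.
The smallest integer strictly greater than 3000 is N = 3001.
Check: g(3001) = 6/3001 = 6/3001 < 1/500; g(3000) = 1/500 >= 1/500. So N = 3001.

3001


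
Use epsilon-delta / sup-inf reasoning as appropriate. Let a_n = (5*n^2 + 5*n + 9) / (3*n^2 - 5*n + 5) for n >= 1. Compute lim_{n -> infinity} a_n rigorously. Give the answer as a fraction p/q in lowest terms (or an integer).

Divide numerator and denominator by n^2, the highest power:
numerator / n^2 = 5 + 5/n + 9/n^2
denominator / n^2 = 3 - 5/n + 5/n^2
As n -> infinity, all terms of the form c/n^k (k >= 1) tend to 0.
So numerator / n^2 -> 5 and denominator / n^2 -> 3.
Therefore lim a_n = 5/3.

5/3


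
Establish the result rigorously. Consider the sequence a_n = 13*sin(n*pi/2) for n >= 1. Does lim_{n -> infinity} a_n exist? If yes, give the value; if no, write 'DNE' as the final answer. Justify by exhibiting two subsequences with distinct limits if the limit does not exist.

Examine the behaviour of a_n along subsequences.
a_{4k+1} = 13*sin(pi/2 + 2k*pi) = 13 -> 13. a_{4k+3} = 13*sin(3pi/2 + 2k*pi) = -13 -> -13.
Since these two subsequential limits are 13 and -13, distinct, the full sequence cannot converge (a convergent sequence has all subsequences tending to the same limit). So lim a_n does not exist.

DNE


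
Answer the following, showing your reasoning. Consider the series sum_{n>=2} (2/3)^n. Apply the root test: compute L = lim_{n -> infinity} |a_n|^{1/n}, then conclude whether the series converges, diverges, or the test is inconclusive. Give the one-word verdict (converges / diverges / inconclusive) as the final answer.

Let a_n denote the general term. Form |a_n|^(1/n) and simplify:
|a_n|^(1/n) = 2/3
Take the limit as n -> infinity: L = 2/3.
Since L = 2/3 < 1, the root test implies convergence.

converges


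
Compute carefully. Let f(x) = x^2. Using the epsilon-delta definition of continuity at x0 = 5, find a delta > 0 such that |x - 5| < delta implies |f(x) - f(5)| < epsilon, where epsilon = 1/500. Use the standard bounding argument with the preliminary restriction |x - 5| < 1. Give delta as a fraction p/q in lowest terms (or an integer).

Factor: |x^2 - (5)^2| = |x - 5| * |x + 5|.
Impose |x - 5| < 1 first. Then |x + 5| = |(x - 5) + 2*(5)| <= |x - 5| + 2*|5| < 1 + 10 = 11.
So |x^2 - (5)^2| < delta * 11.
We need delta * 11 <= 1/500, i.e. delta <= 1/500/11 = 1/5500.
Since 1/5500 < 1, this is tighter than 1; take delta = 1/5500.
So delta = 1/5500 works.

1/5500


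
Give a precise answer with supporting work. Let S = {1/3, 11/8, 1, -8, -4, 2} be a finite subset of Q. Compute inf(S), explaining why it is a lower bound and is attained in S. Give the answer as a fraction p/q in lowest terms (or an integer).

S is finite, so inf(S) = min(S).
Sorted increasing:
-8, -4, 1/3, 1, 11/8, 2
The extremum is -8.
For every x in S, x >= -8. And -8 is in S, so it is attained.
Therefore inf(S) = -8.

-8


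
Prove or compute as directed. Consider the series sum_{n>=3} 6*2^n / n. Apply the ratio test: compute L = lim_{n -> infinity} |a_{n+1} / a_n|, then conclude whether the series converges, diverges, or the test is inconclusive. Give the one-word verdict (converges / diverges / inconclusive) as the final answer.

Let a_n denote the general term. Form the ratio a_{n+1}/a_n and simplify:
a_{n+1}/a_n = 2*n/(n + 1)
Take the limit as n -> infinity: L = 2.
Since L = 2 > 1 (or L = infinity), the ratio test implies the series diverges.

diverges


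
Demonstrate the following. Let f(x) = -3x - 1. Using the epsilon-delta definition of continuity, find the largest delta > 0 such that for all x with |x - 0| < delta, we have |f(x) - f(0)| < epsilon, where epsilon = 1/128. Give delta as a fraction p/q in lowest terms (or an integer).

We compute f(0) = -3*(0) - 1 = -1.
|f(x) - f(0)| = |-3x - 1 - (-1)| = |-3(x - 0)| = 3|x - 0|.
We need 3|x - 0| < 1/128, i.e. |x - 0| < 1/128 / 3 = 1/384.
So any delta <= 1/384 works. Conversely, if delta > 1/384, then x = 0 + 1/384 satisfies |x - 0| = 1/384 < delta but |f(x) - f(0)| = 3 * 1/384 = 1/128, which is not < 1/128; so no larger delta works.
Hence the largest such delta is 1/384.

1/384


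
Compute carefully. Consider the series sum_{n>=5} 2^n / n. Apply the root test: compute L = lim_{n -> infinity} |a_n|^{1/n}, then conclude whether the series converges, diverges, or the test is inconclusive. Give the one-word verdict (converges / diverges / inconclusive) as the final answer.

Let a_n denote the general term. Form |a_n|^(1/n) and simplify:
|a_n|^(1/n) = 2/n^(1/n)
Take the limit as n -> infinity: L = 2.
Since L = 2 > 1, the root test implies divergence.

diverges


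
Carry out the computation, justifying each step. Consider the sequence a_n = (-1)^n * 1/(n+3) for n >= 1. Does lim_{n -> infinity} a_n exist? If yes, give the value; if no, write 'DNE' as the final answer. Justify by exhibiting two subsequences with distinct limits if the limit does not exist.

Examine the behaviour of a_n along subsequences.
Even-n subsequence a_{2k} = 1/(2k+3) -> 0. Odd-n subsequence a_{2k+1} = -1/(2k+4) -> 0. Both tend to 0, which suggests the limit is 0; verify directly.
|a_n - 0| = 1/(n+3) < 1/n for every n >= 1.
Given epsilon > 0, choose a positive integer N > 1/epsilon. Then for all n >= N, |a_n| < 1/n <= 1/N < epsilon.
So by the definition of the limit, lim a_n exists and equals 0.

0


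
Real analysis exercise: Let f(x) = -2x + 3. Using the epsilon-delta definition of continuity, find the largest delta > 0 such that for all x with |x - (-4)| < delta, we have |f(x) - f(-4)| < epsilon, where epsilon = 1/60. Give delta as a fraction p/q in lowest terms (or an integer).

We compute f(-4) = -2*(-4) + 3 = 11.
|f(x) - f(-4)| = |-2x + 3 - (11)| = |-2(x - (-4))| = 2|x - (-4)|.
We need 2|x - (-4)| < 1/60, i.e. |x - (-4)| < 1/60 / 2 = 1/120.
So any delta <= 1/120 works. Conversely, if delta > 1/120, then x = -4 + 1/120 satisfies |x - (-4)| = 1/120 < delta but |f(x) - f(-4)| = 2 * 1/120 = 1/60, which is not < 1/60; so no larger delta works.
Hence the largest such delta is 1/120.

1/120


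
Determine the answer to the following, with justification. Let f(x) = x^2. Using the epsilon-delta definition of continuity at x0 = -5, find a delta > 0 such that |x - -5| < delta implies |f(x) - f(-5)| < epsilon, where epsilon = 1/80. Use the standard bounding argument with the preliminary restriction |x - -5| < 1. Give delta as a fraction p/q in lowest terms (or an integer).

Factor: |x^2 - (-5)^2| = |x - -5| * |x + -5|.
Impose |x - -5| < 1 first. Then |x + -5| = |(x - -5) + 2*(-5)| <= |x - -5| + 2*|-5| < 1 + 10 = 11.
So |x^2 - (-5)^2| < delta * 11.
We need delta * 11 <= 1/80, i.e. delta <= 1/80/11 = 1/880.
Since 1/880 < 1, this is tighter than 1; take delta = 1/880.
So delta = 1/880 works.

1/880


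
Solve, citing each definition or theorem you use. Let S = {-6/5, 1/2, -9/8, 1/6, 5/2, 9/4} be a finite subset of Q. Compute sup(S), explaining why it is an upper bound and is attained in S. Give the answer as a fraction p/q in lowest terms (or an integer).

S is finite, so sup(S) = max(S).
Sorted decreasing:
5/2, 9/4, 1/2, 1/6, -9/8, -6/5
The extremum is 5/2.
For every x in S, x <= 5/2. And 5/2 is in S, so it is attained.
Therefore sup(S) = 5/2.

5/2


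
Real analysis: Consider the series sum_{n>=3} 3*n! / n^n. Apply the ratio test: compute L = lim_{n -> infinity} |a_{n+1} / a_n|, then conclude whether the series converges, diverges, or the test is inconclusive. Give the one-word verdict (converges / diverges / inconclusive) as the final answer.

Let a_n denote the general term. Form the ratio a_{n+1}/a_n and simplify:
a_{n+1}/a_n = (n/(n + 1))^n
Take the limit as n -> infinity: L = exp(-1).
Since L = exp(-1) < 1, the ratio test implies the series converges.

converges


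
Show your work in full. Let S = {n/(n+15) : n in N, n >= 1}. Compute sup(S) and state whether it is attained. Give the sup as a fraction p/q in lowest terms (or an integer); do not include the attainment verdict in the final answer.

Analysis:
- Values: 1/16, 2/17, 1/6, 4/19, ... strictly increasing.
- Minimum is 1/16 (n=1); inf = 1/16 (attained).
- n/(n+15) = 1 - 15/(n+15) -> 1 from below as n -> infinity, and never equals 1.
- So sup = 1 (not attained).
Conclusion: sup(S) = 1, not attained in S.

1


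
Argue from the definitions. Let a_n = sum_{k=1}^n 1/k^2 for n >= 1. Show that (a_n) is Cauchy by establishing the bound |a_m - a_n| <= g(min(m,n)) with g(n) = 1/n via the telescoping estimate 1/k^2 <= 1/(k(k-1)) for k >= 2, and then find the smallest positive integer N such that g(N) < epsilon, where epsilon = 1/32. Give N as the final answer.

For m > n >= 1: |a_m - a_n| = sum_{k=n+1}^m 1/k^2.
Use 1/k^2 <= 1/(k(k-1)) = 1/(k-1) - 1/k for k >= 2:
sum_{k=n+1}^m 1/k^2 <= sum_{k=n+1}^m (1/(k-1) - 1/k) = 1/n - 1/m <= 1/n.
By symmetry the same bound holds with n,m swapped, so |a_m - a_n| <= 1/min(m,n) = g(min(m,n)). Since g(n) -> 0, (a_n) is Cauchy.
Now solve g(N) < 1/32: 1/N < 1/32 <=> N > 1/(1/32) = 32.
The smallest integer strictly greater than 32 is N = 33.
Check: g(33) = 1/33 < 1/32; g(32) = 1/32 >= 1/32. So N = 33.

33


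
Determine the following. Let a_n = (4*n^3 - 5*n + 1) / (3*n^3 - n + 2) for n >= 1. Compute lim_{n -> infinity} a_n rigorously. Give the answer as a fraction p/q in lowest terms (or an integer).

Divide numerator and denominator by n^3, the highest power:
numerator / n^3 = 4 - 5/n^2 + n^(-3)
denominator / n^3 = 3 - 1/n^2 + 2/n^3
As n -> infinity, all terms of the form c/n^k (k >= 1) tend to 0.
So numerator / n^3 -> 4 and denominator / n^3 -> 3.
Therefore lim a_n = 4/3.

4/3


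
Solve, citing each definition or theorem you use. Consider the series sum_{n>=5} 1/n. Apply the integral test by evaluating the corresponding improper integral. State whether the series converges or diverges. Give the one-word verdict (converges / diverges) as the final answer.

Let f(x) = 1/x. Then f is positive, continuous, and decreasing on [5, infinity), so the integral test applies.
Compute the improper integral int_{5}^infinity f(x) dx:
  antiderivative F(x) = log(x).
  As x -> infinity, log(x) -> infinity.
  So int = infinity - log(5) = infinity. By the integral test, the series diverges.

diverges


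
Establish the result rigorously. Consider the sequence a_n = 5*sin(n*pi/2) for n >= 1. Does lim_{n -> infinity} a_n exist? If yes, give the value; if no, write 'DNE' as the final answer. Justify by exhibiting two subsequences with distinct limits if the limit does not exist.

Examine the behaviour of a_n along subsequences.
a_{4k+1} = 5*sin(pi/2 + 2k*pi) = 5 -> 5. a_{4k+3} = 5*sin(3pi/2 + 2k*pi) = -5 -> -5.
Since these two subsequential limits are 5 and -5, distinct, the full sequence cannot converge (a convergent sequence has all subsequences tending to the same limit). So lim a_n does not exist.

DNE


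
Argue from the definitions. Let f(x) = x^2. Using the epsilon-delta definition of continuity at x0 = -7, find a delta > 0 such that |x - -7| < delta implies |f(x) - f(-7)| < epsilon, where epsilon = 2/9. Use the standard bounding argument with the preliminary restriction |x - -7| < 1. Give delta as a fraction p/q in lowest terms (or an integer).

Factor: |x^2 - (-7)^2| = |x - -7| * |x + -7|.
Impose |x - -7| < 1 first. Then |x + -7| = |(x - -7) + 2*(-7)| <= |x - -7| + 2*|-7| < 1 + 14 = 15.
So |x^2 - (-7)^2| < delta * 15.
We need delta * 15 <= 2/9, i.e. delta <= 2/9/15 = 2/135.
Since 2/135 < 1, this is tighter than 1; take delta = 2/135.
So delta = 2/135 works.

2/135


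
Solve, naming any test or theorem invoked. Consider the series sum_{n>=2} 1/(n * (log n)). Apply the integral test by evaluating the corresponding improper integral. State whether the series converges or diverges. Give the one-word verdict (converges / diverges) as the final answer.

Let f(x) = 1/(x*log(x)). Then f is positive, continuous, and decreasing on [2, infinity), so the integral test applies.
Compute the improper integral int_{2}^infinity f(x) dx:
  antiderivative F(x) = log(log(x)).
  F(x) = log(log(x)) -> infinity as x -> infinity. The integral diverges, so by the integral test, the series diverges.

diverges


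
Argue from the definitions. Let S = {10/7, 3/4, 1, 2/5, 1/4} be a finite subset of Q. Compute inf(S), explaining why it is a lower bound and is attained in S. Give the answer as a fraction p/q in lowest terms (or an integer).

S is finite, so inf(S) = min(S).
Sorted increasing:
1/4, 2/5, 3/4, 1, 10/7
The extremum is 1/4.
For every x in S, x >= 1/4. And 1/4 is in S, so it is attained.
Therefore inf(S) = 1/4.

1/4


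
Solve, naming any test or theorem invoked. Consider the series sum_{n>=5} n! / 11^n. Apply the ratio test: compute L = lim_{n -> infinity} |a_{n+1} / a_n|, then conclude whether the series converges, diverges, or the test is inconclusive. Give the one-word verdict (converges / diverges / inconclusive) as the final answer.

Let a_n denote the general term. Form the ratio a_{n+1}/a_n and simplify:
a_{n+1}/a_n = n/11 + 1/11
Take the limit as n -> infinity: L = infinity.
Since L = infinity > 1 (or L = infinity), the ratio test implies the series diverges.

diverges


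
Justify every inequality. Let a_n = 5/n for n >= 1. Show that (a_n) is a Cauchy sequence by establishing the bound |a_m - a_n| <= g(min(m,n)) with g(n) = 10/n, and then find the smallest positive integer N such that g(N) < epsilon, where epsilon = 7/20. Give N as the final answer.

For any m, n >= 1, by the triangle inequality:
|a_m - a_n| = |5/m - 5/n| <= 5*1/m + 5*1/n <= 10/min(m,n).
So g(n) = 10/n bounds the Cauchy difference. Since g(n) -> 0, (a_n) is Cauchy.
Now solve g(N) < 7/20: 10/N < 7/20 <=> N > 10 / (7/20) = 200/7.
The smallest integer strictly greater than 200/7 is N = 29.
Check: g(29) = 10/29 = 10/29 < 7/20; g(28) = 5/14 >= 7/20. So N = 29.

29


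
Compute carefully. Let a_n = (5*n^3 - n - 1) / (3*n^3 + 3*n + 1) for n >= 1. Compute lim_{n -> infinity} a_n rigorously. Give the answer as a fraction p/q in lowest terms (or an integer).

Divide numerator and denominator by n^3, the highest power:
numerator / n^3 = 5 - 1/n^2 - 1/n^3
denominator / n^3 = 3 + 3/n^2 + n^(-3)
As n -> infinity, all terms of the form c/n^k (k >= 1) tend to 0.
So numerator / n^3 -> 5 and denominator / n^3 -> 3.
Therefore lim a_n = 5/3.

5/3


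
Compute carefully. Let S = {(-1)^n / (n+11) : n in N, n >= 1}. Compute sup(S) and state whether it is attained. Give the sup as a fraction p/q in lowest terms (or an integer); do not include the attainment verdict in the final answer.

Analysis:
- Values: -1/12, 1/13, -1/14, 1/15, -1/16, ...
- Positive terms (even n): 1/(2+11), 1/(4+11), ... decreasing -> max = 1/13 (n=2).
- Negative terms (odd n): -1/(1+11), -1/(3+11), ... increasing -> min = -1/12 (n=1).
- So sup = 1/13 (attained at n=2); inf = -1/12 (attained at n=1).
Conclusion: sup(S) = 1/13, attained in S.

1/13


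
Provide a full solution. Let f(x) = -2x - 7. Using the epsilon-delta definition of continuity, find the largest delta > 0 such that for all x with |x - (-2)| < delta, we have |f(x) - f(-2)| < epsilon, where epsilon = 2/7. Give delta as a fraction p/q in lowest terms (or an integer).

We compute f(-2) = -2*(-2) - 7 = -3.
|f(x) - f(-2)| = |-2x - 7 - (-3)| = |-2(x - (-2))| = 2|x - (-2)|.
We need 2|x - (-2)| < 2/7, i.e. |x - (-2)| < 2/7 / 2 = 1/7.
So any delta <= 1/7 works. Conversely, if delta > 1/7, then x = -2 + 1/7 satisfies |x - (-2)| = 1/7 < delta but |f(x) - f(-2)| = 2 * 1/7 = 2/7, which is not < 2/7; so no larger delta works.
Hence the largest such delta is 1/7.

1/7


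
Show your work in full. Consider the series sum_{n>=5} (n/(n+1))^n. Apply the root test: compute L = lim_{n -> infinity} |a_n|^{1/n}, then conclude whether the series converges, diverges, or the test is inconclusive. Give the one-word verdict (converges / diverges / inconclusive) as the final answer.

Let a_n denote the general term. Form |a_n|^(1/n) and simplify:
|a_n|^(1/n) = n/(n + 1)
Take the limit as n -> infinity: L = 1.
Since L = 1, the root test is inconclusive. (In fact a_n = (n/(n+1))^n -> e^(-1) != 0, so the nth-term test shows divergence; but the root test itself gives no conclusion.)

inconclusive


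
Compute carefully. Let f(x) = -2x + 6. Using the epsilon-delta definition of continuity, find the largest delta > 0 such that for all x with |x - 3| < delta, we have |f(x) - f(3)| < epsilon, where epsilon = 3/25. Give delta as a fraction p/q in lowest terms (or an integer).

We compute f(3) = -2*(3) + 6 = 0.
|f(x) - f(3)| = |-2x + 6 - (0)| = |-2(x - 3)| = 2|x - 3|.
We need 2|x - 3| < 3/25, i.e. |x - 3| < 3/25 / 2 = 3/50.
So any delta <= 3/50 works. Conversely, if delta > 3/50, then x = 3 + 3/50 satisfies |x - 3| = 3/50 < delta but |f(x) - f(3)| = 2 * 3/50 = 3/25, which is not < 3/25; so no larger delta works.
Hence the largest such delta is 3/50.

3/50


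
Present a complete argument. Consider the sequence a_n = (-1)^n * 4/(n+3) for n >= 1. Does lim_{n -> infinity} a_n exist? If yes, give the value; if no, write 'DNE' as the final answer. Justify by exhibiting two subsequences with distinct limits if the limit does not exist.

Examine the behaviour of a_n along subsequences.
Even-n subsequence a_{2k} = 4/(2k+3) -> 0. Odd-n subsequence a_{2k+1} = -4/(2k+4) -> 0. Both tend to 0, which suggests the limit is 0; verify directly.
|a_n - 0| = 4/(n+3) < 4/n for every n >= 1.
Given epsilon > 0, choose a positive integer N > 4/epsilon. Then for all n >= N, |a_n| < 4/n <= 4/N < epsilon.
So by the definition of the limit, lim a_n exists and equals 0.

0
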